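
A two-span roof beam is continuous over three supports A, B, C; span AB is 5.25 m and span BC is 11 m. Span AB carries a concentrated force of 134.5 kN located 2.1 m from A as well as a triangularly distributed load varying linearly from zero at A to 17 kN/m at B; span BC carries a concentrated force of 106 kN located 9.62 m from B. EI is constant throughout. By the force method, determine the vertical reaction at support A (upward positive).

R_A = 77.07 kN

Take M_B as the redundant. Released structure: two simple spans AB and BC with a hinge at B.
End slopes at the hinge B, treating each span as simply supported:
  span AB: point load 134.5 at a = 2.1: Pab(L + a)/(6LEI) = 207.6/EI
  span AB: triangular load, peak 17: w₀L³/(45EI) = 54.67/EI
  span BC: point load 106 at a = 9.62: Pab(L + b)/(6LEI) = 264/EI
  relative rotation θ_0 = (262.3 + 264)/EI = 526.2/EI
A unit hogging moment at B produces rotation L₁/(3EI) + L₂/(3EI) = 5.417/EI.
Slope continuity at B: θ_0 = M_B·5.417/EI, so M_B = 526.2/5.417 = 97.15 kN·m (hogging).
Span AB, ΣM about A with M_B applied at B: R_B^{AB}·5.25 = 438.6 + 97.15, so R_B^{AB} = 102.1 kN and R_A = 179.1 − 102.1 = 77.07 kN.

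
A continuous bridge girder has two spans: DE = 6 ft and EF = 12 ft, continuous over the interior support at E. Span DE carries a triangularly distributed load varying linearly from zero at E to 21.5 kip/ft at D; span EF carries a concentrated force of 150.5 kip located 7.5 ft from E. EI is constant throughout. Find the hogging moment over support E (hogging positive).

Take M_E as the redundant. Released structure: two simple spans DE and EF with a hinge at E.
End slopes at the hinge E, treating each span as simply supported:
  span DE: triangular load, peak 21.5: 7w₀L³/(360EI) = 90.3/EI
  span EF: point load 150.5 at a = 7.5: Pab(L + b)/(6LEI) = 1164/EI
  relative rotation θ_0 = (90.3 + 1164)/EI = 1254/EI
A unit hogging moment at E produces rotation L₁/(3EI) + L₂/(3EI) = 6/EI.
Slope continuity at E: θ_0 = M_E·6/EI, so M_E = 1254/6 = 209.1 kip·ft (hogging).

M_E = 209.1 kip·ft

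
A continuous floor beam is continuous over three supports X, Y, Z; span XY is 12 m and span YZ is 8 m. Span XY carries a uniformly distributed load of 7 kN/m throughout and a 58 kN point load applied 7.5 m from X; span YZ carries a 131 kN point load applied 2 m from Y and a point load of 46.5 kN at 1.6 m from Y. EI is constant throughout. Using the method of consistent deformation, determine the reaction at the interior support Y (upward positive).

Release continuity at Y by inserting a hinge; the redundant is the internal moment M_Y. The primary structure is two simply-supported spans XY and YZ.
Discontinuity in slope at Y on the released structure — sum the simple-span end rotations:
  span XY: UDL 7: wL³/(24EI) = 504/EI
  span XY: point load 58 at a = 7.5: Pab(L + a)/(6LEI) = 530.2/EI
  span YZ: point load 131 at a = 2: Pab(L + b)/(6LEI) = 458.5/EI
  span YZ: point load 46.5 at a = 1.6: Pab(L + b)/(6LEI) = 142.8/EI
  relative rotation θ_0 = (1034 + 601.3)/EI = 1636/EI
A unit hogging moment at Y produces rotation L₁/(3EI) + L₂/(3EI) = 6.667/EI.
Slope continuity at Y: θ_0 = M_Y·6.667/EI, so M_Y = 1636/6.667 = 245.3 kN·m (hogging).
Span XY, ΣM about X with M_Y applied at Y: R_Y^{XY}·12 = 939 + 245.3, so R_Y^{XY} = 98.69 kN and R_X = 142 − 98.69 = 43.31 kN.
Span YZ, ΣM about Z: R_Y^{YZ}·8 = 1084 + 245.3, so R_Y^{YZ} = 166.1 kN and R_Z = 177.5 − 166.1 = 11.38 kN.
R_Y = 98.69 + 166.1 = 264.8 kN.

R_Y = 264.8 kN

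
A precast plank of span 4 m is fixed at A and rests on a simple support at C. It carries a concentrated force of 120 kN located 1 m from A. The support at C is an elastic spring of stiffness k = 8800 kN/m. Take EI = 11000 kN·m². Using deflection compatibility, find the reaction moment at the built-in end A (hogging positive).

Release the roller at C. Primary structure: cantilever fixed at A.
Free-end deflection of the primary structure under the applied loading (downward +):
  point load 120 at a = 1: Pa²(3L − a)/(6EI) = 220/EI
Flexibility coefficient — unit upward force at C: δ_{CC} = L³/(3EI) = 21.33/EI.
With EI = 11000 kN·m²: δ_0 = 0.02 m and δ_{CC} = 0.001939 m/kN.
Compatibility — the spring shortens by R_C/k under the reaction it provides: δ_0 − R_C·δ_{CC} = R_C/k. With 1/k = 0.000114 m/kN, R_C = δ_0 / (δ_{CC} + 1/k) = 0.02 / (0.001939 + 0.000114) = 9.742 kN.
Moment equilibrium about A: M_A = Σ(load moments about A) − R_C·L = 120 − 9.742×4 = 81.03 kN·m.

M_A = 81.03 kN·m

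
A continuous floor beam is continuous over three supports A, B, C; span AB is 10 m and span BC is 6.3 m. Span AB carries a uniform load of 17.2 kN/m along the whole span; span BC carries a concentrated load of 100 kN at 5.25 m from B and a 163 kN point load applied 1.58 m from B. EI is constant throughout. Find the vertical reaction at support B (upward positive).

R_B = 280.9 kN

Take M_B as the redundant. Released structure: two simple spans AB and BC with a hinge at B.
Rotations at B on the released spans (each span's end-slope, ×1/EI):
  span AB: UDL 17.2: wL³/(24EI) = 716.7/EI
  span BC: point load 100 at a = 5.25: Pab(L + b)/(6LEI) = 107.2/EI
  span BC: point load 163 at a = 1.58: Pab(L + b)/(6LEI) = 354.4/EI
  relative rotation θ_0 = (716.7 + 461.6)/EI = 1178/EI
A unit hogging moment at B produces rotation L₁/(3EI) + L₂/(3EI) = 5.433/EI.
Compatibility: M_B·(L₁+L₂)/(3EI) = θ_0, giving M_B = 216.9 kN·m (hogging).
Span AB, ΣM about A with M_B applied at B: R_B^{AB}·10 = 860 + 216.9, so R_B^{AB} = 107.7 kN and R_A = 172 − 107.7 = 64.31 kN.
Span BC, ΣM about C: R_B^{BC}·6.3 = 874.4 + 216.9, so R_B^{BC} = 173.2 kN and R_C = 263 − 173.2 = 89.79 kN.
R_B = 107.7 + 173.2 = 280.9 kN.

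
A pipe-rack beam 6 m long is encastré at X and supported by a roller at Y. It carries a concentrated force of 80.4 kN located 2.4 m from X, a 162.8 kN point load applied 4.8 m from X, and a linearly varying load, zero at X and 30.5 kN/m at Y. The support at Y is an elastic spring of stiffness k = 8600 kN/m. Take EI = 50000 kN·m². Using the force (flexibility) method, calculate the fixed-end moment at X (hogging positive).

M_X = 331.9 kN·m

Take the reaction at Y as the redundant and release it; the primary structure is a cantilever fixed at X.
Deflection at Y on the released cantilever, summing each load's contribution:
  point load 80.4 at a = 2.4: Pa²(3L − a)/(6EI) = 1204/EI
  point load 162.8 at a = 4.8: Pa²(3L − a)/(6EI) = 8252/EI
  triangular load, peak 30.5 at the free end: 11w₀L⁴/(120EI) = 3623/EI
  δ_0 = 13079/EI
Flexibility coefficient — unit upward force at Y: δ_{YY} = L³/(3EI) = 72/EI.
With EI = 50000 kN·m²: δ_0 = 0.26159 m and δ_{YY} = 0.00144 m/kN.
Compatibility — the spring shortens by R_Y/k under the reaction it provides: δ_0 − R_Y·δ_{YY} = R_Y/k. With 1/k = 0.000116 m/kN, R_Y = δ_0 / (δ_{YY} + 1/k) = 0.26159 / (0.00144 + 0.000116) = 168.1 kN.
Moment equilibrium about X: M_X = Σ(load moments about X) − R_Y·L = 1340 − 168.1×6 = 331.9 kN·m.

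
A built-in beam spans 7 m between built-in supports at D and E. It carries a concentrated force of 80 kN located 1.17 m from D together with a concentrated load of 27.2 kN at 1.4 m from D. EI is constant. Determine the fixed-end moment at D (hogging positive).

Take the two fixed-end moments M_D, M_E as redundants; the released structure is the simple span DE.
Simple-span end rotations at D and E under the given loads:
  at D: point load 80 at a = 1.17: Pab(L + b)/(6LEI) = 166.7/EI
  at E: point load 80 at a = 1.17: Pab(L + a)/(6LEI) = 106.1/EI
  at D: point load 27.2 at a = 1.4: Pab(L + b)/(6LEI) = 63.97/EI
  at E: point load 27.2 at a = 1.4: Pab(L + a)/(6LEI) = 42.65/EI
  θ_D0 = 230.7/EI,  θ_E0 = 148.8/EI
Flexibility coefficients: a unit moment at one end gives L/(3EI) there and L/(6EI) at the far end, so f₁₁ = f₂₂ = 2.333/EI and f₁₂ = f₂₁ = 1.167/EI.
Compatibility — zero rotation at each built-in end:
  2.333 M_D + 1.167 M_E = 230.7
  1.167 M_D + 2.333 M_E = 148.8
Solving the pair gives M_D = 89.3 kN·m and M_E = 19.12 kN·m (hogging).

M_D = 89.3 kN·m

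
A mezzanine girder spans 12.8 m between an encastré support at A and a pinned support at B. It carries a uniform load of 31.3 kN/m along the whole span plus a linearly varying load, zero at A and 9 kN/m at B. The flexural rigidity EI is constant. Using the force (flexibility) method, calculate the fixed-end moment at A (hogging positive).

M_A = 727 kN·m

Choose R_B as the redundant. The primary structure is the cantilever fixed at A.
Primary-structure tip deflection at B by superposition:
  UDL 31.3: wL⁴/(8EI) = 105025/EI
  triangular load, peak 9 at the free end: 11w₀L⁴/(120EI) = 22146/EI
  δ_0 = 127171/EI
Flexibility coefficient — unit upward force at B: δ_{BB} = L³/(3EI) = 699.1/EI.
Compatibility at B: δ_0 − R_B·δ_{BB} = 0, so R_B = 127171/699.1 = 181.9 kN.
Moment equilibrium about A: M_A = Σ(load moments about A) − R_B·L = 3056 − 181.9×12.8 = 727 kN·m.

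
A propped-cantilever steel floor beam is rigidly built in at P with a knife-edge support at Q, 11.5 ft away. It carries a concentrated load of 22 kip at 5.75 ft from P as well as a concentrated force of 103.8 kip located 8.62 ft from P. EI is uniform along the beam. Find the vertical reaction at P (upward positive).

R_P = 53.3 kip

Choose R_Q as the redundant. The primary structure is the cantilever fixed at P.
Deflection at Q on the released cantilever, summing each load's contribution:
  point load 22 at a = 5.75: Pa²(3L − a)/(6EI) = 3485/EI
  point load 103.8 at a = 8.62: Pa²(3L − a)/(6EI) = 33268/EI
  δ_0 = 36753/EI
Tip deflection under a unit load at Q: L³/(3EI) = 507/EI.
The prop prevents deflection at Q: R_Q = δ_0/δ_{QQ} = 36753/507 = 72.5 kip.
Vertical equilibrium: R_P = ΣP − R_Q = 125.8 − 72.5 = 53.3 kip.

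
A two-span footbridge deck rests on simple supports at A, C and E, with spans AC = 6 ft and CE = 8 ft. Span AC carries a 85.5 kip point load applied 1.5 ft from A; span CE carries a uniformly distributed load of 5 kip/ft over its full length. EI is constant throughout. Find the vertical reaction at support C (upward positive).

Insert a hinge at C; M_C is the redundant, and each span becomes simply supported.
Rotations at C on the released spans (each span's end-slope, ×1/EI):
  span AC: point load 85.5 at a = 1.5: Pab(L + a)/(6LEI) = 120.2/EI
  span CE: UDL 5: wL³/(24EI) = 106.7/EI
  relative rotation θ_0 = (120.2 + 106.7)/EI = 226.9/EI
A unit hogging moment at C produces rotation L₁/(3EI) + L₂/(3EI) = 4.667/EI.
Slope continuity at C: θ_0 = M_C·4.667/EI, so M_C = 226.9/4.667 = 48.62 kip·ft (hogging).
Span AC, ΣM about A with M_C applied at C: R_C^{AC}·6 = 128.2 + 48.62, so R_C^{AC} = 29.48 kip and R_A = 85.5 − 29.48 = 56.02 kip.
Span CE, ΣM about E: R_C^{CE}·8 = 160 + 48.62, so R_C^{CE} = 26.08 kip and R_E = 40 − 26.08 = 13.92 kip.
R_C = 29.48 + 26.08 = 55.56 kip.

R_C = 55.56 kip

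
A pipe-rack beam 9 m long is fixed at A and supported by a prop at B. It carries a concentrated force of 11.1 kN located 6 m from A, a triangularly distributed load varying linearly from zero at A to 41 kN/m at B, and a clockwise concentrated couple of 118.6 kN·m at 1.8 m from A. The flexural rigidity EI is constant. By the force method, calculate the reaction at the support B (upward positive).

Take the reaction at B as the redundant and release it; the primary structure is a cantilever fixed at A.
Deflection at B on the released cantilever, summing each load's contribution:
  point load 11.1 at a = 6: Pa²(3L − a)/(6EI) = 1399/EI
  triangular load, peak 41 at the free end: 11w₀L⁴/(120EI) = 24658/EI
  clockwise couple 118.6 at a = 1.8: M₀a(2L − a)/(2EI) = 1729/EI
  δ_0 = 27786/EI
Flexibility coefficient — unit upward force at B: δ_{BB} = L³/(3EI) = 243/EI.
Compatibility at B: δ_0 − R_B·δ_{BB} = 0, so R_B = 27786/243 = 114.3 kN.

R_B = 114.3 kN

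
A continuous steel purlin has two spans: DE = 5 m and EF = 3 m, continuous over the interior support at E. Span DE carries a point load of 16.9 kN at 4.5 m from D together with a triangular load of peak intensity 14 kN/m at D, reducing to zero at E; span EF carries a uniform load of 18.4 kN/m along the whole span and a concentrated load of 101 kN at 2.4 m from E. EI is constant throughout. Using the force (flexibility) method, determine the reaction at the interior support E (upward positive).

Take M_E as the redundant. Released structure: two simple spans DE and EF with a hinge at E.
Rotations at E on the released spans (each span's end-slope, ×1/EI):
  span DE: point load 16.9 at a = 4.5: Pab(L + a)/(6LEI) = 12.04/EI
  span DE: triangular load, peak 14: 7w₀L³/(360EI) = 34.03/EI
  span EF: UDL 18.4: wL³/(24EI) = 20.7/EI
  span EF: point load 101 at a = 2.4: Pab(L + b)/(6LEI) = 29.09/EI
  relative rotation θ_0 = (46.07 + 49.79)/EI = 95.86/EI
A unit hogging moment at E produces rotation L₁/(3EI) + L₂/(3EI) = 2.667/EI.
Slope continuity at E: θ_0 = M_E·2.667/EI, so M_E = 95.86/2.667 = 35.95 kN·m (hogging).
Span DE, ΣM about D with M_E applied at E: R_E^{DE}·5 = 134.4 + 35.95, so R_E^{DE} = 34.07 kN and R_D = 51.9 − 34.07 = 17.83 kN.
Span EF, ΣM about F: R_E^{EF}·3 = 143.4 + 35.95, so R_E^{EF} = 59.78 kN and R_F = 156.2 − 59.78 = 96.42 kN.
R_E = 34.07 + 59.78 = 93.85 kN.

R_E = 93.85 kN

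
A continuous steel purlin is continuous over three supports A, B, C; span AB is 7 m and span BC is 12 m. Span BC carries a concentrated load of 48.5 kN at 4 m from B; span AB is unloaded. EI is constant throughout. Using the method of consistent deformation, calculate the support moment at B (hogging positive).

Take M_B as the redundant. Released structure: two simple spans AB and BC with a hinge at B.
Rotations at B on the released spans (each span's end-slope, ×1/EI):
  span BC: point load 48.5 at a = 4: Pab(L + b)/(6LEI) = 431.1/EI
  relative rotation θ_0 = (0 + 431.1)/EI = 431.1/EI
A unit hogging moment at B produces rotation L₁/(3EI) + L₂/(3EI) = 6.333/EI.
Slope continuity at B: θ_0 = M_B·6.333/EI, so M_B = 431.1/6.333 = 68.07 kN·m (hogging).

M_B = 68.07 kN·m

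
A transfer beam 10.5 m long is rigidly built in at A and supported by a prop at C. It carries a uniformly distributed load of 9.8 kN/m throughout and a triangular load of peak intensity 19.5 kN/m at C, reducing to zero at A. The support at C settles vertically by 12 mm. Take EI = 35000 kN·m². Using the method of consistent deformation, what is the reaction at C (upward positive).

R_C = 93.81 kN

Take the reaction at C as the redundant and release it; the primary structure is a cantilever fixed at A.
Downward deflection at the released point C due to the loads:
  UDL 9.8: wL⁴/(8EI) = 14890/EI
  triangular load, peak 19.5 at the free end: 11w₀L⁴/(120EI) = 21727/EI
  δ_0 = 36617/EI
Flexibility coefficient — unit upward force at C: δ_{CC} = L³/(3EI) = 385.9/EI.
With EI = 35000 kN·m²: δ_0 = 1.0462 m and δ_{CC} = 0.011025 m/kN.
Compatibility — the beam at C must follow the support down by 0.012 m: δ_0 − R_C·δ_{CC} = 0.012, so R_C = (1.0462 − 0.012)/0.011025 = 93.81 kN.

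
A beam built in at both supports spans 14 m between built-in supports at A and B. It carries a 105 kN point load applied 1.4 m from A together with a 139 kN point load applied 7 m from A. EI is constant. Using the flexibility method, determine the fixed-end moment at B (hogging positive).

M_B = 256.5 kN·m

Release both end moments; the primary structure is a simply-supported span AB with redundants M_A and M_B.
Simple-span end rotations at A and B under the given loads:
  at A: point load 105 at a = 1.4: Pab(L + b)/(6LEI) = 586.5/EI
  at B: point load 105 at a = 1.4: Pab(L + a)/(6LEI) = 339.6/EI
  at A: point load 139 at a = 7: Pab(L + b)/(6LEI) = 1703/EI
  at B: point load 139 at a = 7: Pab(L + a)/(6LEI) = 1703/EI
  θ_A0 = 2289/EI,  θ_B0 = 2042/EI
Flexibility coefficients: a unit moment at one end gives L/(3EI) there and L/(6EI) at the far end, so f₁₁ = f₂₂ = 4.667/EI and f₁₂ = f₂₁ = 2.333/EI.
Compatibility — zero rotation at each built-in end:
  4.667 M_A + 2.333 M_B = 2289
  2.333 M_A + 4.667 M_B = 2042
Solving the pair gives M_A = 362.3 kN·m and M_B = 256.5 kN·m (hogging).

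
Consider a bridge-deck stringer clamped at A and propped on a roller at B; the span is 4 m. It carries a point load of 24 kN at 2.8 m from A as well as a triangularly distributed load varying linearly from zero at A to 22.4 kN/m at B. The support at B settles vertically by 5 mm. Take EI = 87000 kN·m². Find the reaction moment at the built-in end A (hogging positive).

Release the roller at B. Primary structure: cantilever fixed at A.
Downward deflection at the released point B due to the loads:
  point load 24 at a = 2.8: Pa²(3L − a)/(6EI) = 288.5/EI
  triangular load, peak 22.4 at the free end: 11w₀L⁴/(120EI) = 525.7/EI
  δ_0 = 814.2/EI
Tip deflection under a unit load at B: L³/(3EI) = 21.33/EI.
With EI = 87000 kN·m²: δ_0 = 0.009358 m and δ_{BB} = 0.000245 m/kN.
Compatibility — the beam at B must follow the support down by 0.005 m: δ_0 − R_B·δ_{BB} = 0.005, so R_B = (0.009358 − 0.005)/0.000245 = 17.77 kN.
Moment equilibrium about A: M_A = Σ(load moments about A) − R_B·L = 186.7 − 17.77×4 = 115.6 kN·m.

M_A = 115.6 kN·m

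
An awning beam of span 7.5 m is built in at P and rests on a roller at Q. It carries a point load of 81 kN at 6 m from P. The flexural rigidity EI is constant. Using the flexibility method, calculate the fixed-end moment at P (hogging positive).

Choose R_Q as the redundant. The primary structure is the cantilever fixed at P.
Primary-structure tip deflection at Q by superposition:
  point load 81 at a = 6: Pa²(3L − a)/(6EI) = 8019/EI
Flexibility coefficient — unit upward force at Q: δ_{QQ} = L³/(3EI) = 140.6/EI.
The prop prevents deflection at Q: R_Q = δ_0/δ_{QQ} = 8019/140.6 = 57.02 kN.
Moment equilibrium about P: M_P = Σ(load moments about P) − R_Q·L = 486 − 57.02×7.5 = 58.32 kN·m.

M_P = 58.32 kN·m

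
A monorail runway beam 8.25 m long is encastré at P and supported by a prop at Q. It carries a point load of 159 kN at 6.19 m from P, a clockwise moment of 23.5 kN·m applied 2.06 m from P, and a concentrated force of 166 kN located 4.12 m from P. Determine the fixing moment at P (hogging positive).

M_P = 418.5 kN·m

Take the reaction at Q as the redundant and release it; the primary structure is a cantilever fixed at P.
Deflection at Q on the released cantilever, summing each load's contribution:
  point load 159 at a = 6.19: Pa²(3L − a)/(6EI) = 18845/EI
  clockwise couple 23.5 at a = 2.06: M₀a(2L − a)/(2EI) = 349.5/EI
  point load 166 at a = 4.12: Pa²(3L − a)/(6EI) = 9688/EI
  δ_0 = 28883/EI
Tip deflection under a unit load at Q: L³/(3EI) = 187.2/EI.
The prop prevents deflection at Q: R_Q = δ_0/δ_{QQ} = 28883/187.2 = 154.3 kN.
Moment equilibrium about P: M_P = Σ(load moments about P) − R_Q·L = 1692 − 154.3×8.25 = 418.5 kN·m.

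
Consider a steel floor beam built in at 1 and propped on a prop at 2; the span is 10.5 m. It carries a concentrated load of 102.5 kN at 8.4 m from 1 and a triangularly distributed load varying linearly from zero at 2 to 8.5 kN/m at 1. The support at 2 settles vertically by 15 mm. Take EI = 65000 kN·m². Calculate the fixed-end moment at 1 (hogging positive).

M_1 = 192.3 kN·m

Take the reaction at 2 as the redundant and release it; the primary structure is a cantilever fixed at 1.
Free-end deflection of the primary structure under the applied loading (downward +):
  point load 102.5 at a = 8.4: Pa²(3L − a)/(6EI) = 27845/EI
  triangular load, peak 8.5 at the fixed end: w₀L⁴/(30EI) = 3444/EI
  δ_0 = 31289/EI
Tip deflection under a unit load at 2: L³/(3EI) = 385.9/EI.
With EI = 65000 kN·m²: δ_0 = 0.48136 m and δ_{22} = 0.005937 m/kN.
Compatibility — the beam at 2 must follow the support down by 0.015 m: δ_0 − R_2·δ_{22} = 0.015, so R_2 = (0.48136 − 0.015)/0.005937 = 78.56 kN.
Moment equilibrium about 1: M_1 = Σ(load moments about 1) − R_2·L = 1017 − 78.56×10.5 = 192.3 kN·m.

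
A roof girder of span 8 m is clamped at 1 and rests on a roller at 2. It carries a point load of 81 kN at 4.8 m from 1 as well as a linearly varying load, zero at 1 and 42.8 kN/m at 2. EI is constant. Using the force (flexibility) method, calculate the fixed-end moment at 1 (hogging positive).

M_1 = 268.7 kN·m

Release the roller at 2. Primary structure: cantilever fixed at 1.
Deflection at 2 on the released cantilever, summing each load's contribution:
  point load 81 at a = 4.8: Pa²(3L − a)/(6EI) = 5972/EI
  triangular load, peak 42.8 at the free end: 11w₀L⁴/(120EI) = 16070/EI
  δ_0 = 22042/EI
Tip deflection under a unit load at 2: L³/(3EI) = 170.7/EI.
The prop prevents deflection at 2: R_2 = δ_0/δ_{22} = 22042/170.7 = 129.2 kN.
Moment equilibrium about 1: M_1 = Σ(load moments about 1) − R_2·L = 1302 − 129.2×8 = 268.7 kN·m.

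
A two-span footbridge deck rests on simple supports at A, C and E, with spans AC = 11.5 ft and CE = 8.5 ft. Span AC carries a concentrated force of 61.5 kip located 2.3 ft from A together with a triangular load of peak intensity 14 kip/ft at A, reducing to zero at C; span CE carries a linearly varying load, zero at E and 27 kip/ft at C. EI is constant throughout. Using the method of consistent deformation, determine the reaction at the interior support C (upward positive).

Take M_C as the redundant. Released structure: two simple spans AC and CE with a hinge at C.
Rotations at C on the released spans (each span's end-slope, ×1/EI):
  span AC: point load 61.5 at a = 2.3: Pab(L + a)/(6LEI) = 260.3/EI
  span AC: triangular load, peak 14: 7w₀L³/(360EI) = 414/EI
  span CE: triangular load, peak 27: w₀L³/(45EI) = 368.5/EI
  relative rotation θ_0 = (674.3 + 368.5)/EI = 1043/EI
A unit hogging moment at C produces rotation L₁/(3EI) + L₂/(3EI) = 6.667/EI.
Compatibility: M_C·(L₁+L₂)/(3EI) = θ_0, giving M_C = 156.4 kip·ft (hogging).
Span AC, ΣM about A with M_C applied at C: R_C^{AC}·11.5 = 450 + 156.4, so R_C^{AC} = 52.73 kip and R_A = 142 − 52.73 = 89.27 kip.
Span CE, ΣM about E: R_C^{CE}·8.5 = 650.2 + 156.4, so R_C^{CE} = 94.9 kip and R_E = 114.8 − 94.9 = 19.85 kip.
R_C = 52.73 + 94.9 = 147.6 kip.

R_C = 147.6 kip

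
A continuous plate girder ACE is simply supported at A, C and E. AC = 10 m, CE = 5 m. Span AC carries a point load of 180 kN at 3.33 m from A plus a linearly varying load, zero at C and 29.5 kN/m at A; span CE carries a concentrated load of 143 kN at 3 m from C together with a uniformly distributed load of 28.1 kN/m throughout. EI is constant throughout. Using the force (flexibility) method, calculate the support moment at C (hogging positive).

M_C = 361.7 kN·m

Take M_C as the redundant. Released structure: two simple spans AC and CE with a hinge at C.
Rotations at C on the released spans (each span's end-slope, ×1/EI):
  span AC: point load 180 at a = 3.33: Pab(L + a)/(6LEI) = 888.2/EI
  span AC: triangular load, peak 29.5: 7w₀L³/(360EI) = 573.6/EI
  span CE: point load 143 at a = 3: Pab(L + b)/(6LEI) = 200.2/EI
  span CE: UDL 28.1: wL³/(24EI) = 146.4/EI
  relative rotation θ_0 = (1462 + 346.6)/EI = 1808/EI
A unit hogging moment at C produces rotation L₁/(3EI) + L₂/(3EI) = 5/EI.
Slope continuity at C: θ_0 = M_C·5/EI, so M_C = 1808/5 = 361.7 kN·m (hogging).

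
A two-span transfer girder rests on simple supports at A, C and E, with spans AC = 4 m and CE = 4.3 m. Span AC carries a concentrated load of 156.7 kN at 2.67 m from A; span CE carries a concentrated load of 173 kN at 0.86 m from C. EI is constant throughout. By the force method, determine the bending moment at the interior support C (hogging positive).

M_C = 111.4 kN·m

Take M_C as the redundant. Released structure: two simple spans AC and CE with a hinge at C.
Discontinuity in slope at C on the released structure — sum the simple-span end rotations:
  span AC: point load 156.7 at a = 2.67: Pab(L + a)/(6LEI) = 154.6/EI
  span CE: point load 173 at a = 0.86: Pab(L + b)/(6LEI) = 153.5/EI
  relative rotation θ_0 = (154.6 + 153.5)/EI = 308.2/EI
A unit hogging moment at C produces rotation L₁/(3EI) + L₂/(3EI) = 2.767/EI.
Slope continuity at C: θ_0 = M_C·2.767/EI, so M_C = 308.2/2.767 = 111.4 kN·m (hogging).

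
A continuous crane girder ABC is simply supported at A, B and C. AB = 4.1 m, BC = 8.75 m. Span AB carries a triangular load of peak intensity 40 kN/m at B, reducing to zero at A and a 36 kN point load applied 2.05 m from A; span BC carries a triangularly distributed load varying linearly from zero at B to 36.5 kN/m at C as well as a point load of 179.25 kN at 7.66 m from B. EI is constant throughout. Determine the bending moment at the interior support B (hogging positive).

M_B = 199.6 kN·m

Insert a hinge at B; M_B is the redundant, and each span becomes simply supported.
End slopes at the hinge B, treating each span as simply supported:
  span AB: triangular load, peak 40: w₀L³/(45EI) = 61.26/EI
  span AB: point load 36 at a = 2.05: Pab(L + a)/(6LEI) = 37.82/EI
  span BC: triangular load, peak 36.5: 7w₀L³/(360EI) = 475.5/EI
  span BC: point load 179.25 at a = 7.66: Pab(L + b)/(6LEI) = 280.5/EI
  relative rotation θ_0 = (99.09 + 756)/EI = 855.1/EI
A unit hogging moment at B produces rotation L₁/(3EI) + L₂/(3EI) = 4.283/EI.
Slope continuity at B: θ_0 = M_B·4.283/EI, so M_B = 855.1/4.283 = 199.6 kN·m (hogging).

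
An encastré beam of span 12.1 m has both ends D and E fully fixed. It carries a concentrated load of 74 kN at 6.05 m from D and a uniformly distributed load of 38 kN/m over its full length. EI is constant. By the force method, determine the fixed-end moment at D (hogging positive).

M_D = 575.6 kN·m

Take the two fixed-end moments M_D, M_E as redundants; the released structure is the simple span DE.
Simple-span end rotations at D and E under the given loads:
  at D: point load 74 at a = 6.05: Pab(L + b)/(6LEI) = 677.1/EI
  at E: point load 74 at a = 6.05: Pab(L + a)/(6LEI) = 677.1/EI
  at D: UDL 38: wL³/(24EI) = 2805/EI
  at E: UDL 38: wL³/(24EI) = 2805/EI
  θ_D0 = 3482/EI,  θ_E0 = 3482/EI
Flexibility coefficients: a unit moment at one end gives L/(3EI) there and L/(6EI) at the far end, so f₁₁ = f₂₂ = 4.033/EI and f₁₂ = f₂₁ = 2.017/EI.
Compatibility — zero rotation at each built-in end:
  4.033 M_D + 2.017 M_E = 3482
  2.017 M_D + 4.033 M_E = 3482
Solving the pair gives M_D = 575.6 kN·m and M_E = 575.6 kN·m (hogging).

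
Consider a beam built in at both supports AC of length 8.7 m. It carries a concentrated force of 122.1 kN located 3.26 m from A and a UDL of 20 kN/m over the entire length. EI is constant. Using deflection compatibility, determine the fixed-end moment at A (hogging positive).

Take the two fixed-end moments M_A, M_C as redundants; the released structure is the simple span AC.
End rotations of the released simple span under the applied load (×1/EI):
  at A: point load 122.1 at a = 3.26: Pab(L + b)/(6LEI) = 586.6/EI
  at C: point load 122.1 at a = 3.26: Pab(L + a)/(6LEI) = 496.1/EI
  at A: UDL 20: wL³/(24EI) = 548.8/EI
  at C: UDL 20: wL³/(24EI) = 548.8/EI
  θ_A0 = 1135/EI,  θ_C0 = 1045/EI
Flexibility coefficients: a unit moment at one end gives L/(3EI) there and L/(6EI) at the far end, so f₁₁ = f₂₂ = 2.9/EI and f₁₂ = f₂₁ = 1.45/EI.
Compatibility — zero rotation at each built-in end:
  2.9 M_A + 1.45 M_C = 1135
  1.45 M_A + 2.9 M_C = 1045
Solving the pair gives M_A = 281.8 kN·m and M_C = 219.4 kN·m (hogging).

M_A = 281.8 kN·m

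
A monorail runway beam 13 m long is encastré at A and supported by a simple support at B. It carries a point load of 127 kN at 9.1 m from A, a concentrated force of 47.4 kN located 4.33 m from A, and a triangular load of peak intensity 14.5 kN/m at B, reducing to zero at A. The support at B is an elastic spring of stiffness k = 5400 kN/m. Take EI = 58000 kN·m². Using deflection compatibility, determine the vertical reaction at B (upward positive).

R_B = 128.5 kN

Take the reaction at B as the redundant and release it; the primary structure is a cantilever fixed at A.
Free-end deflection of the primary structure under the applied loading (downward +):
  point load 127 at a = 9.1: Pa²(3L − a)/(6EI) = 52409/EI
  point load 47.4 at a = 4.33: Pa²(3L − a)/(6EI) = 5135/EI
  triangular load, peak 14.5 at the free end: 11w₀L⁴/(120EI) = 37962/EI
  δ_0 = 95507/EI
Flexibility coefficient — unit upward force at B: δ_{BB} = L³/(3EI) = 732.3/EI.
With EI = 58000 kN·m²: δ_0 = 1.6467 m and δ_{BB} = 0.012626 m/kN.
Compatibility — the spring shortens by R_B/k under the reaction it provides: δ_0 − R_B·δ_{BB} = R_B/k. With 1/k = 0.000185 m/kN, R_B = δ_0 / (δ_{BB} + 1/k) = 1.6467 / (0.012626 + 0.000185) = 128.5 kN.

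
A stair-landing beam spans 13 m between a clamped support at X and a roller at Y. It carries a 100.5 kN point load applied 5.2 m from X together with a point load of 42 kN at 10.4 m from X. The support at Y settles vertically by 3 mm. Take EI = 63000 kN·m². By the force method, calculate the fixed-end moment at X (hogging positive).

M_X = 306.6 kN·m

Take the reaction at Y as the redundant and release it; the primary structure is a cantilever fixed at X.
Deflection at Y on the released cantilever, summing each load's contribution:
  point load 100.5 at a = 5.2: Pa²(3L − a)/(6EI) = 15309/EI
  point load 42 at a = 10.4: Pa²(3L − a)/(6EI) = 21654/EI
  δ_0 = 36962/EI
Flexibility coefficient — unit upward force at Y: δ_{YY} = L³/(3EI) = 732.3/EI.
With EI = 63000 kN·m²: δ_0 = 0.5867 m and δ_{YY} = 0.011624 m/kN.
Compatibility — the beam at Y must follow the support down by 0.003 m: δ_0 − R_Y·δ_{YY} = 0.003, so R_Y = (0.5867 − 0.003)/0.011624 = 50.21 kN.
Moment equilibrium about X: M_X = Σ(load moments about X) − R_Y·L = 959.4 − 50.21×13 = 306.6 kN·m.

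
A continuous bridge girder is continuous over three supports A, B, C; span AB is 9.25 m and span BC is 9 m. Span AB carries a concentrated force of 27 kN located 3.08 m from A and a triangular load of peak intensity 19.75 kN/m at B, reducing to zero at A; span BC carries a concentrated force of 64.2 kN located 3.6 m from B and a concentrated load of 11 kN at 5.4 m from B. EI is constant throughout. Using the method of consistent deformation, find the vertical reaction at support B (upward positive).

Take M_B as the redundant. Released structure: two simple spans AB and BC with a hinge at B.
Rotations at B on the released spans (each span's end-slope, ×1/EI):
  span AB: point load 27 at a = 3.08: Pab(L + a)/(6LEI) = 114/EI
  span AB: triangular load, peak 19.75: w₀L³/(45EI) = 347.4/EI
  span BC: point load 64.2 at a = 3.6: Pab(L + b)/(6LEI) = 332.8/EI
  span BC: point load 11 at a = 5.4: Pab(L + b)/(6LEI) = 49.9/EI
  relative rotation θ_0 = (461.4 + 382.7)/EI = 844.1/EI
A unit hogging moment at B produces rotation L₁/(3EI) + L₂/(3EI) = 6.083/EI.
Slope continuity at B: θ_0 = M_B·6.083/EI, so M_B = 844.1/6.083 = 138.7 kN·m (hogging).
Span AB, ΣM about A with M_B applied at B: R_B^{AB}·9.25 = 646.4 + 138.7, so R_B^{AB} = 84.89 kN and R_A = 118.3 − 84.89 = 33.46 kN.
Span BC, ΣM about C: R_B^{BC}·9 = 386.3 + 138.7, so R_B^{BC} = 58.34 kN and R_C = 75.2 − 58.34 = 16.86 kN.
R_B = 84.89 + 58.34 = 143.2 kN.

R_B = 143.2 kN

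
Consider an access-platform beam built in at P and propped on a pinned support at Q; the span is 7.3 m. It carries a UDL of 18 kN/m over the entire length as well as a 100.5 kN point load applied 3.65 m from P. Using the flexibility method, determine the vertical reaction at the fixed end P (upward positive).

R_P = 151.2 kN

Release the roller at Q. Primary structure: cantilever fixed at P.
Downward deflection at the released point Q due to the loads:
  UDL 18: wL⁴/(8EI) = 6390/EI
  point load 100.5 at a = 3.65: Pa²(3L − a)/(6EI) = 4073/EI
  δ_0 = 10462/EI
Tip deflection under a unit load at Q: L³/(3EI) = 129.7/EI.
The prop prevents deflection at Q: R_Q = δ_0/δ_{QQ} = 10462/129.7 = 80.68 kN.
Vertical equilibrium: R_P = ΣP − R_Q = 231.9 − 80.68 = 151.2 kN.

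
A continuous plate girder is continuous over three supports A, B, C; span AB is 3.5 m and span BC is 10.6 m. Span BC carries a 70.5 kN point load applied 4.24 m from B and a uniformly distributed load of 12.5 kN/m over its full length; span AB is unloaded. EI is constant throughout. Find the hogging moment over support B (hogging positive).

M_B = 239.8 kN·m

Insert a hinge at B; M_B is the redundant, and each span becomes simply supported.
Discontinuity in slope at B on the released structure — sum the simple-span end rotations:
  span BC: point load 70.5 at a = 4.24: Pab(L + b)/(6LEI) = 507/EI
  span BC: UDL 12.5: wL³/(24EI) = 620.3/EI
  relative rotation θ_0 = (0 + 1127)/EI = 1127/EI
A unit hogging moment at B produces rotation L₁/(3EI) + L₂/(3EI) = 4.7/EI.
Slope continuity at B: θ_0 = M_B·4.7/EI, so M_B = 1127/4.7 = 239.8 kN·m (hogging).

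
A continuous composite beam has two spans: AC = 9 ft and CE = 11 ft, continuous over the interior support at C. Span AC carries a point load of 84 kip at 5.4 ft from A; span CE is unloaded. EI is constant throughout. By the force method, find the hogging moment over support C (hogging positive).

Insert a hinge at C; M_C is the redundant, and each span becomes simply supported.
Discontinuity in slope at C on the released structure — sum the simple-span end rotations:
  span AC: point load 84 at a = 5.4: Pab(L + a)/(6LEI) = 435.5/EI
  relative rotation θ_0 = (435.5 + 0)/EI = 435.5/EI
A unit hogging moment at C produces rotation L₁/(3EI) + L₂/(3EI) = 6.667/EI.
Slope continuity at C: θ_0 = M_C·6.667/EI, so M_C = 435.5/6.667 = 65.32 kip·ft (hogging).

M_C = 65.32 kip·ft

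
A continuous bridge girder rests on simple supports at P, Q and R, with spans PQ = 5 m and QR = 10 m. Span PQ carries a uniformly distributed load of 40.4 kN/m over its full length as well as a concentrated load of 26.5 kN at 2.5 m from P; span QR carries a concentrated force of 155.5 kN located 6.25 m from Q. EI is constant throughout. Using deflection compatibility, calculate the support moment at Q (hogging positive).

M_Q = 217.4 kN·m

Take M_Q as the redundant. Released structure: two simple spans PQ and QR with a hinge at Q.
Discontinuity in slope at Q on the released structure — sum the simple-span end rotations:
  span PQ: UDL 40.4: wL³/(24EI) = 210.4/EI
  span PQ: point load 26.5 at a = 2.5: Pab(L + a)/(6LEI) = 41.41/EI
  span QR: point load 155.5 at a = 6.25: Pab(L + b)/(6LEI) = 835.2/EI
  relative rotation θ_0 = (251.8 + 835.2)/EI = 1087/EI
A unit hogging moment at Q produces rotation L₁/(3EI) + L₂/(3EI) = 5/EI.
Compatibility: M_Q·(L₁+L₂)/(3EI) = θ_0, giving M_Q = 217.4 kN·m (hogging).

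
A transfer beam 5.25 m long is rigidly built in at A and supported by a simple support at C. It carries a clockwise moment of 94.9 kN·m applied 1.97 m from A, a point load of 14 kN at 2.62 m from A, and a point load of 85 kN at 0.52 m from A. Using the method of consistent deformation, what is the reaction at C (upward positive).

R_C = 22.1 kN

Release the roller at C. Primary structure: cantilever fixed at A.
Free-end deflection of the primary structure under the applied loading (downward +):
  clockwise couple 94.9 at a = 1.97: M₀a(2L − a)/(2EI) = 797.4/EI
  point load 14 at a = 2.62: Pa²(3L − a)/(6EI) = 210.3/EI
  point load 85 at a = 0.52: Pa²(3L − a)/(6EI) = 58.34/EI
  δ_0 = 1066/EI
Tip deflection under a unit load at C: L³/(3EI) = 48.23/EI.
Compatibility at C: δ_0 − R_C·δ_{CC} = 0, so R_C = 1066/48.23 = 22.1 kN.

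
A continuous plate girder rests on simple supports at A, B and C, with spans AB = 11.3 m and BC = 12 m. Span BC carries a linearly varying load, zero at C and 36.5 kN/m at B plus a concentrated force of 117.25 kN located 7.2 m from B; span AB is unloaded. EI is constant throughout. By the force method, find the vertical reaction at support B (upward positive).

Take M_B as the redundant. Released structure: two simple spans AB and BC with a hinge at B.
Discontinuity in slope at B on the released structure — sum the simple-span end rotations:
  span BC: triangular load, peak 36.5: w₀L³/(45EI) = 1402/EI
  span BC: point load 117.25 at a = 7.2: Pab(L + b)/(6LEI) = 945.5/EI
  relative rotation θ_0 = (0 + 2347)/EI = 2347/EI
A unit hogging moment at B produces rotation L₁/(3EI) + L₂/(3EI) = 7.767/EI.
Compatibility: M_B·(L₁+L₂)/(3EI) = θ_0, giving M_B = 302.2 kN·m (hogging).
Span AB, ΣM about A with M_B applied at B: R_B^{AB}·11.3 = 0 + 302.2, so R_B^{AB} = 26.74 kN and R_A = 0 − 26.74 = -26.74 kN.
Span BC, ΣM about C: R_B^{BC}·12 = 2315 + 302.2, so R_B^{BC} = 218.1 kN and R_C = 336.2 − 218.1 = 118.2 kN.
R_B = 26.74 + 218.1 = 244.8 kN.

R_B = 244.8 kN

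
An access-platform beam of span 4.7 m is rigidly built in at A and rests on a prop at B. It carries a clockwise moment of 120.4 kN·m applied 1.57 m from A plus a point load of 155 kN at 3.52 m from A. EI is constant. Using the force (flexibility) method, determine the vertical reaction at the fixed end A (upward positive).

R_A = 35.76 kN

Choose R_B as the redundant. The primary structure is the cantilever fixed at A.
Free-end deflection of the primary structure under the applied loading (downward +):
  clockwise couple 120.4 at a = 1.57: M₀a(2L − a)/(2EI) = 740/EI
  point load 155 at a = 3.52: Pa²(3L − a)/(6EI) = 3387/EI
  δ_0 = 4127/EI
Flexibility coefficient — unit upward force at B: δ_{BB} = L³/(3EI) = 34.61/EI.
The prop prevents deflection at B: R_B = δ_0/δ_{BB} = 4127/34.61 = 119.2 kN.
Vertical equilibrium: R_A = ΣP − R_B = 155 − 119.2 = 35.76 kN.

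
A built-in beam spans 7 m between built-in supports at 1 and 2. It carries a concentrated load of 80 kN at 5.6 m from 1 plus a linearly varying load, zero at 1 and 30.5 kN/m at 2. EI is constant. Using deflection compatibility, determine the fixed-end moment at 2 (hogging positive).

M_2 = 146.4 kN·m

Release both end moments; the primary structure is a simply-supported span 12 with redundants M_1 and M_2.
On the primary (simply-supported) span, the end slopes from the loading are:
  at 1: point load 80 at a = 5.6: Pab(L + b)/(6LEI) = 125.4/EI
  at 2: point load 80 at a = 5.6: Pab(L + a)/(6LEI) = 188.2/EI
  at 1: triangular load, peak 30.5: 7w₀L³/(360EI) = 203.4/EI
  at 2: triangular load, peak 30.5: w₀L³/(45EI) = 232.5/EI
  θ_10 = 328.9/EI,  θ_20 = 420.6/EI
Flexibility coefficients: a unit moment at one end gives L/(3EI) there and L/(6EI) at the far end, so f₁₁ = f₂₂ = 2.333/EI and f₁₂ = f₂₁ = 1.167/EI.
Compatibility — zero rotation at each built-in end:
  2.333 M_1 + 1.167 M_2 = 328.9
  1.167 M_1 + 2.333 M_2 = 420.6
Solving the pair gives M_1 = 67.74 kN·m and M_2 = 146.4 kN·m (hogging).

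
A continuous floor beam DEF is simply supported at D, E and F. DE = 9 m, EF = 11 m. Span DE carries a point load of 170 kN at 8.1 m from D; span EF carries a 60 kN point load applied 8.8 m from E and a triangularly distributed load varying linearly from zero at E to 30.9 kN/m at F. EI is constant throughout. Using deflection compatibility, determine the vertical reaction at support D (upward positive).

R_D = -6.741 kN

Insert a hinge at E; M_E is the redundant, and each span becomes simply supported.
End slopes at the hinge E, treating each span as simply supported:
  span DE: point load 170 at a = 8.1: Pab(L + a)/(6LEI) = 392.4/EI
  span EF: point load 60 at a = 8.8: Pab(L + b)/(6LEI) = 232.3/EI
  span EF: triangular load, peak 30.9: 7w₀L³/(360EI) = 799.7/EI
  relative rotation θ_0 = (392.4 + 1032)/EI = 1424/EI
A unit hogging moment at E produces rotation L₁/(3EI) + L₂/(3EI) = 6.667/EI.
Slope continuity at E: θ_0 = M_E·6.667/EI, so M_E = 1424/6.667 = 213.7 kN·m (hogging).
Span DE, ΣM about D with M_E applied at E: R_E^{DE}·9 = 1377 + 213.7, so R_E^{DE} = 176.7 kN and R_D = 170 − 176.7 = -6.741 kN.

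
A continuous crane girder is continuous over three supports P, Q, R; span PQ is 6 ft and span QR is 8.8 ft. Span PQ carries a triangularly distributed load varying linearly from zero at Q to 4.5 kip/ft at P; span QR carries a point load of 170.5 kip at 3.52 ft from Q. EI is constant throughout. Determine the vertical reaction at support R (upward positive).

R_R = 48.3 kip

Release continuity at Q by inserting a hinge; the redundant is the internal moment M_Q. The primary structure is two simply-supported spans PQ and QR.
Rotations at Q on the released spans (each span's end-slope, ×1/EI):
  span PQ: triangular load, peak 4.5: 7w₀L³/(360EI) = 18.9/EI
  span QR: point load 170.5 at a = 3.52: Pab(L + b)/(6LEI) = 845/EI
  relative rotation θ_0 = (18.9 + 845)/EI = 863.9/EI
A unit hogging moment at Q produces rotation L₁/(3EI) + L₂/(3EI) = 4.933/EI.
Compatibility: M_Q·(L₁+L₂)/(3EI) = θ_0, giving M_Q = 175.1 kip·ft (hogging).
Span QR, ΣM about R: R_Q^{QR}·8.8 = 900.2 + 175.1, so R_Q^{QR} = 122.2 kip and R_R = 170.5 − 122.2 = 48.3 kip.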